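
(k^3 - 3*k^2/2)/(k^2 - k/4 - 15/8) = 4*k^2/(4*k + 5)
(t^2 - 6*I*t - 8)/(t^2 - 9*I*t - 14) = (t - 4*I)/(t - 7*I)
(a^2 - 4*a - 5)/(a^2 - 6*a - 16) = (-a^2 + 4*a + 5)/(-a^2 + 6*a + 16)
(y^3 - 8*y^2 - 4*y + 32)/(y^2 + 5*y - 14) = (y^2 - 6*y - 16)/(y + 7)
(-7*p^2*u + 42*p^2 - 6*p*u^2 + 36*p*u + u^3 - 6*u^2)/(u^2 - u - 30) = (-7*p^2 - 6*p*u + u^2)/(u + 5)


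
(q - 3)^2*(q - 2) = q^3 - 8*q^2 + 21*q - 18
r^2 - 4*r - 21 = (r - 7)*(r + 3)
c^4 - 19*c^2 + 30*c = c*(c - 3)*(c - 2)*(c + 5)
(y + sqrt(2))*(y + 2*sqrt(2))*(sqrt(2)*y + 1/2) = sqrt(2)*y^3 + 13*y^2/2 + 11*sqrt(2)*y/2 + 2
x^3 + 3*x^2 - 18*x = x*(x - 3)*(x + 6)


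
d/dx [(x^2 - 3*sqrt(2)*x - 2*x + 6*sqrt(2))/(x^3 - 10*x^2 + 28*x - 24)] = (-x^2 + 6*sqrt(2)*x - 24*sqrt(2) + 12)/(x^4 - 16*x^3 + 88*x^2 - 192*x + 144)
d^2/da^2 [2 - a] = 0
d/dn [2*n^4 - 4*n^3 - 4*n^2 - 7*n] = 8*n^3 - 12*n^2 - 8*n - 7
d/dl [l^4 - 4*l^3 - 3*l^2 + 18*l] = 4*l^3 - 12*l^2 - 6*l + 18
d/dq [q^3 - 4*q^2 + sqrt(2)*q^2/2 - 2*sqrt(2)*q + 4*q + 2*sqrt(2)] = 3*q^2 - 8*q + sqrt(2)*q - 2*sqrt(2) + 4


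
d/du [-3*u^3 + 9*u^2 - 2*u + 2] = -9*u^2 + 18*u - 2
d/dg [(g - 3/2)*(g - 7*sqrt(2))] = 2*g - 7*sqrt(2) - 3/2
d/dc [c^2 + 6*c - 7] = 2*c + 6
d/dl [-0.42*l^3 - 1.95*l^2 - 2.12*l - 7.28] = -1.26*l^2 - 3.9*l - 2.12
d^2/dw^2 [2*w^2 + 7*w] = 4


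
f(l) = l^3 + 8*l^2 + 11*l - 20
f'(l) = 3*l^2 + 16*l + 11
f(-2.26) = -15.54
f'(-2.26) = -9.84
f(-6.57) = -30.54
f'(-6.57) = 35.37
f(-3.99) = -0.05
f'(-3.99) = -5.08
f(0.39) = -14.43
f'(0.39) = 17.70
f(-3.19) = -6.14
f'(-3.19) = -9.51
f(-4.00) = 0.00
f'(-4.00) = -5.00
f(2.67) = 85.44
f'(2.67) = 75.11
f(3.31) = 140.32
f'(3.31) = 96.83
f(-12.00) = -728.00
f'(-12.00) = 251.00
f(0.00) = -20.00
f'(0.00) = 11.00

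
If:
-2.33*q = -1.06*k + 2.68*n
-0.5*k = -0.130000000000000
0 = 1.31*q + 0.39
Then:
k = 0.26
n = 0.36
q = -0.30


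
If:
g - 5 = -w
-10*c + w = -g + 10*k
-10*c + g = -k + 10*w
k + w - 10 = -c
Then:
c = -9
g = -9/2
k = 19/2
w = 19/2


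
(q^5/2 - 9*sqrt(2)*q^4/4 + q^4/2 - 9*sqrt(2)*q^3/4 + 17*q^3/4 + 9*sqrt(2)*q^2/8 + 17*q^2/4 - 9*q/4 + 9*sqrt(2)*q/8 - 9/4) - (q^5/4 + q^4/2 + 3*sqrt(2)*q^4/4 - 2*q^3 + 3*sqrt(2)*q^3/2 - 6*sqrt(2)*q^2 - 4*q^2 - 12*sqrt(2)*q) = q^5/4 - 3*sqrt(2)*q^4 - 15*sqrt(2)*q^3/4 + 25*q^3/4 + 33*q^2/4 + 57*sqrt(2)*q^2/8 - 9*q/4 + 105*sqrt(2)*q/8 - 9/4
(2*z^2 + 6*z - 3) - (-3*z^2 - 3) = 5*z^2 + 6*z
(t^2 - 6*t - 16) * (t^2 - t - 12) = t^4 - 7*t^3 - 22*t^2 + 88*t + 192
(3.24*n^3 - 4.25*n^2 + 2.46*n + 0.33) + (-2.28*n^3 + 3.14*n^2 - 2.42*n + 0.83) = 0.96*n^3 - 1.11*n^2 + 0.04*n + 1.16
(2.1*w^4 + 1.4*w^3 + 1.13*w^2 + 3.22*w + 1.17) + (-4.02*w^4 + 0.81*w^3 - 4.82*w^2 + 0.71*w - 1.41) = -1.92*w^4 + 2.21*w^3 - 3.69*w^2 + 3.93*w - 0.24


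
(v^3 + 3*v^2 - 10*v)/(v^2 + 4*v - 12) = v*(v + 5)/(v + 6)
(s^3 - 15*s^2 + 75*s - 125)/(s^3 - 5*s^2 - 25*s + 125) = (s - 5)/(s + 5)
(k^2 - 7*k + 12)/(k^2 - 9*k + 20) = (k - 3)/(k - 5)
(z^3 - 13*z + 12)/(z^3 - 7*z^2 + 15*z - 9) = (z + 4)/(z - 3)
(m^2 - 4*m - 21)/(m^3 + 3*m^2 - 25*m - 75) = (m - 7)/(m^2 - 25)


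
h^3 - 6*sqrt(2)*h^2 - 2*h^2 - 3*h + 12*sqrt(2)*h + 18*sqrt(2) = (h - 3)*(h + 1)*(h - 6*sqrt(2))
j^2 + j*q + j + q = (j + 1)*(j + q)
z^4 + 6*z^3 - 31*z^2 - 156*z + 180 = (z - 5)*(z - 1)*(z + 6)^2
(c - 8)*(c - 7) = c^2 - 15*c + 56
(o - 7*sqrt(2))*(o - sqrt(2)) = o^2 - 8*sqrt(2)*o + 14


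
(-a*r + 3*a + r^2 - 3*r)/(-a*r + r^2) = (r - 3)/r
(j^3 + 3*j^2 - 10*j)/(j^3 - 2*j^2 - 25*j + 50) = j/(j - 5)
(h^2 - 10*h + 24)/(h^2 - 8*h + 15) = (h^2 - 10*h + 24)/(h^2 - 8*h + 15)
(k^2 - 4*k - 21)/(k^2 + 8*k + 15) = (k - 7)/(k + 5)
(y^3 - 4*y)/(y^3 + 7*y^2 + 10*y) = (y - 2)/(y + 5)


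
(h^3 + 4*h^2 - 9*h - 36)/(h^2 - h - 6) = (h^2 + 7*h + 12)/(h + 2)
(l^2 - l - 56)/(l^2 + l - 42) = (l - 8)/(l - 6)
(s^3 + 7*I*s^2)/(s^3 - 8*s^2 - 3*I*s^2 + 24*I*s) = s*(s + 7*I)/(s^2 - 8*s - 3*I*s + 24*I)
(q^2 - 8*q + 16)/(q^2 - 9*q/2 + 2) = 2*(q - 4)/(2*q - 1)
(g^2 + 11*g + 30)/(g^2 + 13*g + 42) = (g + 5)/(g + 7)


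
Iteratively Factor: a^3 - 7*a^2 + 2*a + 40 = (a - 4)*(a^2 - 3*a - 10) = (a - 4)*(a + 2)*(a - 5)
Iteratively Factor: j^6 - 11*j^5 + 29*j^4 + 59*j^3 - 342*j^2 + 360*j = (j - 3)*(j^5 - 8*j^4 + 5*j^3 + 74*j^2 - 120*j) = (j - 5)*(j - 3)*(j^4 - 3*j^3 - 10*j^2 + 24*j) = (j - 5)*(j - 4)*(j - 3)*(j^3 + j^2 - 6*j) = (j - 5)*(j - 4)*(j - 3)*(j - 2)*(j^2 + 3*j) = j*(j - 5)*(j - 4)*(j - 3)*(j - 2)*(j + 3)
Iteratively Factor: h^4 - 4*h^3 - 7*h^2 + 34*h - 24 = (h - 2)*(h^3 - 2*h^2 - 11*h + 12) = (h - 2)*(h + 3)*(h^2 - 5*h + 4) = (h - 2)*(h - 1)*(h + 3)*(h - 4)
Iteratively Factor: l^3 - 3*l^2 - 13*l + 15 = (l - 1)*(l^2 - 2*l - 15) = (l - 1)*(l + 3)*(l - 5)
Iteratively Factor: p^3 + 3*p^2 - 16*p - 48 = (p - 4)*(p^2 + 7*p + 12) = (p - 4)*(p + 4)*(p + 3)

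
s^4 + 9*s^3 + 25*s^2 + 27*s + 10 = (s + 1)^2*(s + 2)*(s + 5)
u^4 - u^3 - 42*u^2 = u^2*(u - 7)*(u + 6)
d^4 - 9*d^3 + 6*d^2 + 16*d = d*(d - 8)*(d - 2)*(d + 1)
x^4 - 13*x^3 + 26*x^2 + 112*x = x*(x - 8)*(x - 7)*(x + 2)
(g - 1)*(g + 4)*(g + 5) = g^3 + 8*g^2 + 11*g - 20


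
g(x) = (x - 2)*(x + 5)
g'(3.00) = 9.00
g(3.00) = 8.00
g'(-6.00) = -9.00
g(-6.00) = 8.00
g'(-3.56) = -4.12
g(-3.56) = -8.01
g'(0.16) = 3.32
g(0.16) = -9.49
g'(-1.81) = -0.62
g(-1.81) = -12.15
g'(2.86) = 8.72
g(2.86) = 6.76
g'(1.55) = 6.10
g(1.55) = -2.95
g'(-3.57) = -4.14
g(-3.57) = -7.97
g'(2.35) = 7.70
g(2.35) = 2.57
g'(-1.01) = 0.98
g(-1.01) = -12.01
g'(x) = 2*x + 3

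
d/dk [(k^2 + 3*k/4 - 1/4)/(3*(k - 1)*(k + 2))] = (k^2 - 14*k - 5)/(12*(k^4 + 2*k^3 - 3*k^2 - 4*k + 4))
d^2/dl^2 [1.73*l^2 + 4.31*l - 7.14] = 3.46000000000000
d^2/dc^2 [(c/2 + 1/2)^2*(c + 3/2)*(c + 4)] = 3*c^2 + 45*c/4 + 9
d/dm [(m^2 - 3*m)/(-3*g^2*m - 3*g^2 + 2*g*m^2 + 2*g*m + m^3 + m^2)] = (-m*(m - 3)*(-3*g^2 + 4*g*m + 2*g + 3*m^2 + 2*m) + (2*m - 3)*(-3*g^2*m - 3*g^2 + 2*g*m^2 + 2*g*m + m^3 + m^2))/(-3*g^2*m - 3*g^2 + 2*g*m^2 + 2*g*m + m^3 + m^2)^2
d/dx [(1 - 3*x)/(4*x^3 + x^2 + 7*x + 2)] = (-12*x^3 - 3*x^2 - 21*x + (3*x - 1)*(12*x^2 + 2*x + 7) - 6)/(4*x^3 + x^2 + 7*x + 2)^2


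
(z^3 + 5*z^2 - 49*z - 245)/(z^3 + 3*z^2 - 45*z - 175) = (z + 7)/(z + 5)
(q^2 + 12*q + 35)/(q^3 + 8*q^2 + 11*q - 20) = (q + 7)/(q^2 + 3*q - 4)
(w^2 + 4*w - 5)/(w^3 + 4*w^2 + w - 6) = (w + 5)/(w^2 + 5*w + 6)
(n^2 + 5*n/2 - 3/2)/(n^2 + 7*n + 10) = (2*n^2 + 5*n - 3)/(2*(n^2 + 7*n + 10))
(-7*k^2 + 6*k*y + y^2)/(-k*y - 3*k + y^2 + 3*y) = (7*k + y)/(y + 3)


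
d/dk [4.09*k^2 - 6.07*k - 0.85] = 8.18*k - 6.07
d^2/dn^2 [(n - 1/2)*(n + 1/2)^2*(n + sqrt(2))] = 12*n^2 + 3*n + 6*sqrt(2)*n - 1/2 + sqrt(2)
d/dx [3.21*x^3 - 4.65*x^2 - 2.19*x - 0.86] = 9.63*x^2 - 9.3*x - 2.19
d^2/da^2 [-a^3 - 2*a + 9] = -6*a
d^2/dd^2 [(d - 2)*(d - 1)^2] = 6*d - 8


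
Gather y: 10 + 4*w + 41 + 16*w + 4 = 20*w + 55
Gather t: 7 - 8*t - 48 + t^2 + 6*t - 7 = t^2 - 2*t - 48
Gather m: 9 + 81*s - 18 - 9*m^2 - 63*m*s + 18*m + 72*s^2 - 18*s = -9*m^2 + m*(18 - 63*s) + 72*s^2 + 63*s - 9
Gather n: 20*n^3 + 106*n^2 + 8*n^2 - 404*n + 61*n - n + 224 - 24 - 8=20*n^3 + 114*n^2 - 344*n + 192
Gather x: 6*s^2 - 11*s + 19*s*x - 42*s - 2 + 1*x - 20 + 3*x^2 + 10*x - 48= 6*s^2 - 53*s + 3*x^2 + x*(19*s + 11) - 70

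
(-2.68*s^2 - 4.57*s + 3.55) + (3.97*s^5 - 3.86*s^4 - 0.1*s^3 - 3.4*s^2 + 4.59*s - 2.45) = 3.97*s^5 - 3.86*s^4 - 0.1*s^3 - 6.08*s^2 + 0.0199999999999996*s + 1.1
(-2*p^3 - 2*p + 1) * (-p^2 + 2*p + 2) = 2*p^5 - 4*p^4 - 2*p^3 - 5*p^2 - 2*p + 2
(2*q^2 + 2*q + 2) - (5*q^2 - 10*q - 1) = -3*q^2 + 12*q + 3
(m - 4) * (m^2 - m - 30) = m^3 - 5*m^2 - 26*m + 120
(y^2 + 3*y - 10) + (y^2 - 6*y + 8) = 2*y^2 - 3*y - 2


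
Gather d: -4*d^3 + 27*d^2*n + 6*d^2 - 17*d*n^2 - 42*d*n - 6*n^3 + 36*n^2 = -4*d^3 + d^2*(27*n + 6) + d*(-17*n^2 - 42*n) - 6*n^3 + 36*n^2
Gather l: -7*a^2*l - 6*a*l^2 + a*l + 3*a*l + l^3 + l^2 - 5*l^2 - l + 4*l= l^3 + l^2*(-6*a - 4) + l*(-7*a^2 + 4*a + 3)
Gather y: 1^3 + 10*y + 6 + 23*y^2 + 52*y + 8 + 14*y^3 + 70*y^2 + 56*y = 14*y^3 + 93*y^2 + 118*y + 15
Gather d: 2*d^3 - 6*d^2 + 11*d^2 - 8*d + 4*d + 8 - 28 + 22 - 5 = 2*d^3 + 5*d^2 - 4*d - 3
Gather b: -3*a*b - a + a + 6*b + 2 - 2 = b*(6 - 3*a)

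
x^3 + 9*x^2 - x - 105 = (x - 3)*(x + 5)*(x + 7)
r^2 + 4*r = r*(r + 4)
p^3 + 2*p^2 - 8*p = p*(p - 2)*(p + 4)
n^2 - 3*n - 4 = (n - 4)*(n + 1)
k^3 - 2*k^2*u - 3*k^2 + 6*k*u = k*(k - 3)*(k - 2*u)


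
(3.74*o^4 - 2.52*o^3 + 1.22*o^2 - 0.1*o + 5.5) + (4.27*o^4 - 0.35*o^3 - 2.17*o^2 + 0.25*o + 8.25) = 8.01*o^4 - 2.87*o^3 - 0.95*o^2 + 0.15*o + 13.75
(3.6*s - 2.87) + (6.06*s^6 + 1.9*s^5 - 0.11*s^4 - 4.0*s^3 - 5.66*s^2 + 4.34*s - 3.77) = 6.06*s^6 + 1.9*s^5 - 0.11*s^4 - 4.0*s^3 - 5.66*s^2 + 7.94*s - 6.64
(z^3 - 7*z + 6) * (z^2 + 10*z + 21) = z^5 + 10*z^4 + 14*z^3 - 64*z^2 - 87*z + 126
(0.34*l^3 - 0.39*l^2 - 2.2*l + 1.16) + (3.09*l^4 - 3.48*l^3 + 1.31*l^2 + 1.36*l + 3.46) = 3.09*l^4 - 3.14*l^3 + 0.92*l^2 - 0.84*l + 4.62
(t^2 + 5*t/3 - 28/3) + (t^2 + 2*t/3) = 2*t^2 + 7*t/3 - 28/3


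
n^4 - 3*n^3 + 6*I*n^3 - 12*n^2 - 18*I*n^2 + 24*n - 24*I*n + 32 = (n - 4)*(n + 1)*(n + 2*I)*(n + 4*I)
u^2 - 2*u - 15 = (u - 5)*(u + 3)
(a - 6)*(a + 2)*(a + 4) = a^3 - 28*a - 48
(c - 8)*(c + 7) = c^2 - c - 56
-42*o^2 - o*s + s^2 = (-7*o + s)*(6*o + s)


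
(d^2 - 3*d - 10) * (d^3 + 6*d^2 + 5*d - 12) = d^5 + 3*d^4 - 23*d^3 - 87*d^2 - 14*d + 120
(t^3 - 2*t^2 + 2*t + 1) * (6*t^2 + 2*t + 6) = 6*t^5 - 10*t^4 + 14*t^3 - 2*t^2 + 14*t + 6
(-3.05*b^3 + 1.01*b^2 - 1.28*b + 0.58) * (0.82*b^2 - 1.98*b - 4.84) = -2.501*b^5 + 6.8672*b^4 + 11.7126*b^3 - 1.8784*b^2 + 5.0468*b - 2.8072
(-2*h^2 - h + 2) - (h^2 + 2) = -3*h^2 - h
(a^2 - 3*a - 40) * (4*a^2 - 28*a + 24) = 4*a^4 - 40*a^3 - 52*a^2 + 1048*a - 960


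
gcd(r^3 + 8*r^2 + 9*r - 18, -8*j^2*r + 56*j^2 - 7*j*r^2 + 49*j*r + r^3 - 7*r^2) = 1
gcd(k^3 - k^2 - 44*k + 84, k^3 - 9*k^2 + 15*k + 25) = 1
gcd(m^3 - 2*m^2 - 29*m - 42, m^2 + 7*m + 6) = 1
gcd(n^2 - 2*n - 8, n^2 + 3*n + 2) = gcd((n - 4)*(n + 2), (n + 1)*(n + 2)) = n + 2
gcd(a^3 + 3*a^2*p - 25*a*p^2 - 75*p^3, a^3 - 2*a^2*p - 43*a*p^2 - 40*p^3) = a + 5*p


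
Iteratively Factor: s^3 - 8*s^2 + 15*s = (s - 5)*(s^2 - 3*s) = s*(s - 5)*(s - 3)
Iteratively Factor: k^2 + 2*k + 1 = (k + 1)*(k + 1)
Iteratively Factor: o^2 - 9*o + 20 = (o - 5)*(o - 4)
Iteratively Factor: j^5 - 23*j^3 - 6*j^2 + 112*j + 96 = (j + 1)*(j^4 - j^3 - 22*j^2 + 16*j + 96) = (j + 1)*(j + 4)*(j^3 - 5*j^2 - 2*j + 24) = (j + 1)*(j + 2)*(j + 4)*(j^2 - 7*j + 12) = (j - 3)*(j + 1)*(j + 2)*(j + 4)*(j - 4)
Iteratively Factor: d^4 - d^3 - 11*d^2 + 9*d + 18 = (d - 3)*(d^3 + 2*d^2 - 5*d - 6) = (d - 3)*(d + 1)*(d^2 + d - 6) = (d - 3)*(d + 1)*(d + 3)*(d - 2)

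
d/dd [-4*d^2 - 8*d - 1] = -8*d - 8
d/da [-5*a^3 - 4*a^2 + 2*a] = -15*a^2 - 8*a + 2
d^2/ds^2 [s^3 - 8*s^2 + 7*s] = 6*s - 16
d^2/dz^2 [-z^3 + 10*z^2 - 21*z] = 20 - 6*z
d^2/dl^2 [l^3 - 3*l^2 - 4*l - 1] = 6*l - 6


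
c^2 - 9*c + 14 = (c - 7)*(c - 2)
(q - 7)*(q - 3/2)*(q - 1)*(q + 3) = q^4 - 13*q^3/2 - 19*q^2/2 + 93*q/2 - 63/2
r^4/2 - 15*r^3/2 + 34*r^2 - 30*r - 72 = (r/2 + 1/2)*(r - 6)^2*(r - 4)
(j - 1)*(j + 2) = j^2 + j - 2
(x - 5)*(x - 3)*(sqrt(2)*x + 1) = sqrt(2)*x^3 - 8*sqrt(2)*x^2 + x^2 - 8*x + 15*sqrt(2)*x + 15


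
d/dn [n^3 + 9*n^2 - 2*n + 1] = 3*n^2 + 18*n - 2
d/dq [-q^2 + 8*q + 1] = 8 - 2*q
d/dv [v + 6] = 1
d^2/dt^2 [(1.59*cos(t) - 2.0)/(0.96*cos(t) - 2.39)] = (1.804896*sin(t)^2 - 4.493439*cos(t) + 1.804896)/(0.884736*cos(t)^3 - 6.607872*cos(t)^2 + 16.450848*cos(t) - 13.651919)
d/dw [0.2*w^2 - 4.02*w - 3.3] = 0.4*w - 4.02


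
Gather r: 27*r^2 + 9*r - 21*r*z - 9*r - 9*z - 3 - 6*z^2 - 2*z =27*r^2 - 21*r*z - 6*z^2 - 11*z - 3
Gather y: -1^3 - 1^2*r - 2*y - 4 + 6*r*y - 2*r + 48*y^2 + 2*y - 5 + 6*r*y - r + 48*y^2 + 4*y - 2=-4*r + 96*y^2 + y*(12*r + 4) - 12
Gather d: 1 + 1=2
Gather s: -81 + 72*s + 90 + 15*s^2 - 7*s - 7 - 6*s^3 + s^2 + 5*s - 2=-6*s^3 + 16*s^2 + 70*s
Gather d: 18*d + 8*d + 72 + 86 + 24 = 26*d + 182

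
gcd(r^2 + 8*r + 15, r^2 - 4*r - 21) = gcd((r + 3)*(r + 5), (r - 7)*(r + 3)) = r + 3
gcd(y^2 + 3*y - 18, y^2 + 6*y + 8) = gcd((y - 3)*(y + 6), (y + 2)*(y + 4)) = 1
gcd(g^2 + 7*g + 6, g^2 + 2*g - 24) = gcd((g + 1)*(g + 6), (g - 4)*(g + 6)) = g + 6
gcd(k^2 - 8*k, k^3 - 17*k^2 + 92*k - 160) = k - 8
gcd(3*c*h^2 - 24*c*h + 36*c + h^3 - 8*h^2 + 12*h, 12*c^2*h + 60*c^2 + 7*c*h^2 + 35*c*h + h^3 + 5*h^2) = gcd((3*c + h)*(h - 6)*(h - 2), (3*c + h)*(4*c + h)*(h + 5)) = 3*c + h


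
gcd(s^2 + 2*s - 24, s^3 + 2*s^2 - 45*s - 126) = s + 6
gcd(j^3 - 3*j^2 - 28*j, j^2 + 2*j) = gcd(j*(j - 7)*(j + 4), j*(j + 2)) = j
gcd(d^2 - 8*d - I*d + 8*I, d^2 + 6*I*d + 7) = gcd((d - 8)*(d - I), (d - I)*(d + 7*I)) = d - I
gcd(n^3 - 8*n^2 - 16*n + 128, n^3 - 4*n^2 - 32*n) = n^2 - 4*n - 32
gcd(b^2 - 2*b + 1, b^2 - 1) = b - 1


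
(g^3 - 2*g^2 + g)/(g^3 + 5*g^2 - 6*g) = (g - 1)/(g + 6)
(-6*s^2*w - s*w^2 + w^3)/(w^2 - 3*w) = (-6*s^2 - s*w + w^2)/(w - 3)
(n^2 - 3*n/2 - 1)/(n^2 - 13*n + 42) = (n^2 - 3*n/2 - 1)/(n^2 - 13*n + 42)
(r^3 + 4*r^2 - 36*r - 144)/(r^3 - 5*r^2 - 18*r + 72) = (r + 6)/(r - 3)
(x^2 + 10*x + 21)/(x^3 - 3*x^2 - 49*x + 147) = (x + 3)/(x^2 - 10*x + 21)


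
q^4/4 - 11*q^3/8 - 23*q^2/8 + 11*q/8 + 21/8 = (q/4 + 1/4)*(q - 7)*(q - 1)*(q + 3/2)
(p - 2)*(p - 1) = p^2 - 3*p + 2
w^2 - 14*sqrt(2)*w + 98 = (w - 7*sqrt(2))^2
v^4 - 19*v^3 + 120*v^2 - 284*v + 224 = (v - 8)*(v - 7)*(v - 2)^2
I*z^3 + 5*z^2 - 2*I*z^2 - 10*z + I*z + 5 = (z - 1)*(z - 5*I)*(I*z - I)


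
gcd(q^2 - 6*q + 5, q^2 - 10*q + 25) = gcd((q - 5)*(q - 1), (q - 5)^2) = q - 5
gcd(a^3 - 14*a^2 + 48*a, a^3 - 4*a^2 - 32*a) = a^2 - 8*a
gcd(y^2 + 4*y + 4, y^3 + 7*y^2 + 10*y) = y + 2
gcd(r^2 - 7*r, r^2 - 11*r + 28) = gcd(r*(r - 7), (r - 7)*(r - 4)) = r - 7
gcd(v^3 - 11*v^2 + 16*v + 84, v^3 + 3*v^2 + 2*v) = v + 2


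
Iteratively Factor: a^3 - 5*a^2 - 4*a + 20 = (a + 2)*(a^2 - 7*a + 10) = (a - 5)*(a + 2)*(a - 2)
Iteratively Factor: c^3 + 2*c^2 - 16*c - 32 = (c + 4)*(c^2 - 2*c - 8) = (c + 2)*(c + 4)*(c - 4)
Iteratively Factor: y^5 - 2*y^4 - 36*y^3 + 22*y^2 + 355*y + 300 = (y + 4)*(y^4 - 6*y^3 - 12*y^2 + 70*y + 75) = (y + 3)*(y + 4)*(y^3 - 9*y^2 + 15*y + 25) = (y + 1)*(y + 3)*(y + 4)*(y^2 - 10*y + 25) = (y - 5)*(y + 1)*(y + 3)*(y + 4)*(y - 5)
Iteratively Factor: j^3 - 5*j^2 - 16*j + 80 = (j + 4)*(j^2 - 9*j + 20) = (j - 4)*(j + 4)*(j - 5)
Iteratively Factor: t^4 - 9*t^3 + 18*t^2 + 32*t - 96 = (t + 2)*(t^3 - 11*t^2 + 40*t - 48) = (t - 3)*(t + 2)*(t^2 - 8*t + 16) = (t - 4)*(t - 3)*(t + 2)*(t - 4)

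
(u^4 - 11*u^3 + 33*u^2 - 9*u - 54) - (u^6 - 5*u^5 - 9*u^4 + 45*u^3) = -u^6 + 5*u^5 + 10*u^4 - 56*u^3 + 33*u^2 - 9*u - 54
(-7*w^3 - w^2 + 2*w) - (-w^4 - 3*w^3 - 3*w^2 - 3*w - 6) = w^4 - 4*w^3 + 2*w^2 + 5*w + 6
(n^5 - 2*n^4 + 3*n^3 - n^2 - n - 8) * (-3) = -3*n^5 + 6*n^4 - 9*n^3 + 3*n^2 + 3*n + 24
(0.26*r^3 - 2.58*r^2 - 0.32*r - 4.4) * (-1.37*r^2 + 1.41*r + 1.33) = -0.3562*r^5 + 3.9012*r^4 - 2.8536*r^3 + 2.1454*r^2 - 6.6296*r - 5.852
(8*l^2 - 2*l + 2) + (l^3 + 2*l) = l^3 + 8*l^2 + 2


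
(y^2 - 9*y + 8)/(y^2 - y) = (y - 8)/y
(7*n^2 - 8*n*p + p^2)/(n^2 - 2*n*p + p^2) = (-7*n + p)/(-n + p)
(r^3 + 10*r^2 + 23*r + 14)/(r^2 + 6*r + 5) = (r^2 + 9*r + 14)/(r + 5)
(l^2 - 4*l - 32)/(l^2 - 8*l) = (l + 4)/l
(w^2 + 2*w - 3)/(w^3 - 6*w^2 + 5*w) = (w + 3)/(w*(w - 5))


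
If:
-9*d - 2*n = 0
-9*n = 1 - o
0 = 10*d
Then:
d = 0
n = 0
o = 1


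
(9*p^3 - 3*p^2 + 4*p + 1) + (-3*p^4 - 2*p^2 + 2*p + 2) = -3*p^4 + 9*p^3 - 5*p^2 + 6*p + 3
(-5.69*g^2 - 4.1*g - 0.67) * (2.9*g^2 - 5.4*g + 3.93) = -16.501*g^4 + 18.836*g^3 - 2.1647*g^2 - 12.495*g - 2.6331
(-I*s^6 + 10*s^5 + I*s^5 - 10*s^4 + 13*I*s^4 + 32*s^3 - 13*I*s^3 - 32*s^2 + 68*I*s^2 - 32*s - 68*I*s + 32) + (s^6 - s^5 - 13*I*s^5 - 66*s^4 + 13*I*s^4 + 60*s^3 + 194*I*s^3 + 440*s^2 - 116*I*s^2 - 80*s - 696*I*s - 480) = s^6 - I*s^6 + 9*s^5 - 12*I*s^5 - 76*s^4 + 26*I*s^4 + 92*s^3 + 181*I*s^3 + 408*s^2 - 48*I*s^2 - 112*s - 764*I*s - 448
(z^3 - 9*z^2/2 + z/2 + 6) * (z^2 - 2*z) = z^5 - 13*z^4/2 + 19*z^3/2 + 5*z^2 - 12*z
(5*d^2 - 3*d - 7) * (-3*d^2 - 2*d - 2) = -15*d^4 - d^3 + 17*d^2 + 20*d + 14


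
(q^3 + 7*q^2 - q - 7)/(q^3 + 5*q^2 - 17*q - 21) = (q - 1)/(q - 3)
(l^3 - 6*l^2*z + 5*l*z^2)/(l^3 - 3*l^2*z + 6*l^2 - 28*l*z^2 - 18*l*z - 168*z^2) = l*(-l^2 + 6*l*z - 5*z^2)/(-l^3 + 3*l^2*z - 6*l^2 + 28*l*z^2 + 18*l*z + 168*z^2)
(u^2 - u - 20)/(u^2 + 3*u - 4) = (u - 5)/(u - 1)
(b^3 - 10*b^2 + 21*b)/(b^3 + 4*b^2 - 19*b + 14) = b*(b^2 - 10*b + 21)/(b^3 + 4*b^2 - 19*b + 14)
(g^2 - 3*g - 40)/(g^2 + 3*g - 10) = (g - 8)/(g - 2)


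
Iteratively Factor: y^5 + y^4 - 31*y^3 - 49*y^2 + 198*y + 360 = (y + 2)*(y^4 - y^3 - 29*y^2 + 9*y + 180) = (y + 2)*(y + 4)*(y^3 - 5*y^2 - 9*y + 45) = (y + 2)*(y + 3)*(y + 4)*(y^2 - 8*y + 15) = (y - 3)*(y + 2)*(y + 3)*(y + 4)*(y - 5)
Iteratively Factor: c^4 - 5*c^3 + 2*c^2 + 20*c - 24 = (c - 3)*(c^3 - 2*c^2 - 4*c + 8) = (c - 3)*(c - 2)*(c^2 - 4) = (c - 3)*(c - 2)*(c + 2)*(c - 2)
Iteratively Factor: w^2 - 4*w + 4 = (w - 2)*(w - 2)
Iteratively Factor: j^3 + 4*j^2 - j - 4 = (j - 1)*(j^2 + 5*j + 4) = (j - 1)*(j + 1)*(j + 4)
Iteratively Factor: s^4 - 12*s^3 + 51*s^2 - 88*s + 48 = (s - 1)*(s^3 - 11*s^2 + 40*s - 48) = (s - 4)*(s - 1)*(s^2 - 7*s + 12) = (s - 4)^2*(s - 1)*(s - 3)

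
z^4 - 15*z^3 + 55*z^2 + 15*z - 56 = (z - 8)*(z - 7)*(z - 1)*(z + 1)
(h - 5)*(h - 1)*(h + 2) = h^3 - 4*h^2 - 7*h + 10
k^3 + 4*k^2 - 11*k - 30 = (k - 3)*(k + 2)*(k + 5)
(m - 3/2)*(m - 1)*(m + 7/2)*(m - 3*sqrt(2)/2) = m^4 - 3*sqrt(2)*m^3/2 + m^3 - 29*m^2/4 - 3*sqrt(2)*m^2/2 + 21*m/4 + 87*sqrt(2)*m/8 - 63*sqrt(2)/8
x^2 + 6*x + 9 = (x + 3)^2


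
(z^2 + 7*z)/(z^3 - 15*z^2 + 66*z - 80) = z*(z + 7)/(z^3 - 15*z^2 + 66*z - 80)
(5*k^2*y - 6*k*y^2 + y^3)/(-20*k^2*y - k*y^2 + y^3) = (-k + y)/(4*k + y)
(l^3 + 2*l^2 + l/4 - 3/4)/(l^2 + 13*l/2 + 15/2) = (2*l^2 + l - 1)/(2*(l + 5))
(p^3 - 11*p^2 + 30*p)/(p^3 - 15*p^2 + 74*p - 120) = p/(p - 4)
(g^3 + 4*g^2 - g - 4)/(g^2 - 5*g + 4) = (g^2 + 5*g + 4)/(g - 4)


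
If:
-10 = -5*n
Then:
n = 2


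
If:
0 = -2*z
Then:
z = 0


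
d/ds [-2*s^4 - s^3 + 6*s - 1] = -8*s^3 - 3*s^2 + 6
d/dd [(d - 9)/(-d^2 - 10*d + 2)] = (-d^2 - 10*d + 2*(d - 9)*(d + 5) + 2)/(d^2 + 10*d - 2)^2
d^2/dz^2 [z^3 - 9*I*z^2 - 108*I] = 6*z - 18*I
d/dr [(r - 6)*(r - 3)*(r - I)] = 3*r^2 - 2*r*(9 + I) + 18 + 9*I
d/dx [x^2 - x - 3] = 2*x - 1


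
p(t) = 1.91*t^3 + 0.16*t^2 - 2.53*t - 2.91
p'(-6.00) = 201.83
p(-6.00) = -394.53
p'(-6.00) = 201.83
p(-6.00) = -394.53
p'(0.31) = -1.88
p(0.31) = -3.62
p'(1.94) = 19.66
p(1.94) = 6.73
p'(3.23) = 58.28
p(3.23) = 54.95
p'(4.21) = 100.38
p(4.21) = 131.80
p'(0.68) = 0.34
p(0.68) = -3.96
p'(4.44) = 111.85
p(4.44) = 156.19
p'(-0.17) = -2.42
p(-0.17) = -2.48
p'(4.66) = 123.39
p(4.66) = 182.06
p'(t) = 5.73*t^2 + 0.32*t - 2.53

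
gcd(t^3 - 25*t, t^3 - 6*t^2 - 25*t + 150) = t^2 - 25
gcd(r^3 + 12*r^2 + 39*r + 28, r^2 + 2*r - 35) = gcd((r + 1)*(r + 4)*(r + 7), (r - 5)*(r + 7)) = r + 7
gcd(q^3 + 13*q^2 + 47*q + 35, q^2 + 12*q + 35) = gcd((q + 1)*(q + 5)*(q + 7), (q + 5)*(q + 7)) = q^2 + 12*q + 35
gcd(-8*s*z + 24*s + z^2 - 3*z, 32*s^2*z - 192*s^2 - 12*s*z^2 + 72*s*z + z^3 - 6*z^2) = -8*s + z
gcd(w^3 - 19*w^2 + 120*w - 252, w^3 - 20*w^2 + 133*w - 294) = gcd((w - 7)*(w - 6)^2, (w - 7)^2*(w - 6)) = w^2 - 13*w + 42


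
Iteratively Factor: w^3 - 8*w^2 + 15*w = (w - 5)*(w^2 - 3*w) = w*(w - 5)*(w - 3)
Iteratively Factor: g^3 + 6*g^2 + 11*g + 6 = (g + 1)*(g^2 + 5*g + 6) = (g + 1)*(g + 3)*(g + 2)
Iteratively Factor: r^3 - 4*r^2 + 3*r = (r)*(r^2 - 4*r + 3) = r*(r - 1)*(r - 3)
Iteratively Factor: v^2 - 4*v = (v - 4)*(v)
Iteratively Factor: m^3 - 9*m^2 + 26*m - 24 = (m - 2)*(m^2 - 7*m + 12) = (m - 3)*(m - 2)*(m - 4)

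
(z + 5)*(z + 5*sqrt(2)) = z^2 + 5*z + 5*sqrt(2)*z + 25*sqrt(2)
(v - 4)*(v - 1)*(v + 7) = v^3 + 2*v^2 - 31*v + 28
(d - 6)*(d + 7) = d^2 + d - 42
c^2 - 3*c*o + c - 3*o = (c + 1)*(c - 3*o)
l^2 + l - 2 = (l - 1)*(l + 2)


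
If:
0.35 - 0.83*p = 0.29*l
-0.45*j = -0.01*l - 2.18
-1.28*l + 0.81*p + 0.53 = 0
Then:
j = 4.86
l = 0.56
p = 0.23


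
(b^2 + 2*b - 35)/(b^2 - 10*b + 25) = (b + 7)/(b - 5)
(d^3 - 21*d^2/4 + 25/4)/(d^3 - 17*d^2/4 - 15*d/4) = (4*d^2 - d - 5)/(d*(4*d + 3))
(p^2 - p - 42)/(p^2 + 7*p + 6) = (p - 7)/(p + 1)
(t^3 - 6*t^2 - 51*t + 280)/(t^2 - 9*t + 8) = (t^2 + 2*t - 35)/(t - 1)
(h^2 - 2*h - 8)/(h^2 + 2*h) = (h - 4)/h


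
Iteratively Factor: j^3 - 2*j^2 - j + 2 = (j + 1)*(j^2 - 3*j + 2) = (j - 2)*(j + 1)*(j - 1)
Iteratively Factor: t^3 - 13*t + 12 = (t - 1)*(t^2 + t - 12) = (t - 1)*(t + 4)*(t - 3)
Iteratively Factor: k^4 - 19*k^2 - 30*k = (k)*(k^3 - 19*k - 30) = k*(k - 5)*(k^2 + 5*k + 6) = k*(k - 5)*(k + 2)*(k + 3)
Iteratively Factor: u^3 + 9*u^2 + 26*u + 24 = (u + 3)*(u^2 + 6*u + 8) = (u + 2)*(u + 3)*(u + 4)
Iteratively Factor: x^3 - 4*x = (x)*(x^2 - 4) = x*(x + 2)*(x - 2)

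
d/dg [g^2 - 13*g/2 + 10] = 2*g - 13/2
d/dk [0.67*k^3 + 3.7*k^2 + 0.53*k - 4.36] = 2.01*k^2 + 7.4*k + 0.53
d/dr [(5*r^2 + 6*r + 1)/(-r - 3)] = (-5*r^2 - 30*r - 17)/(r^2 + 6*r + 9)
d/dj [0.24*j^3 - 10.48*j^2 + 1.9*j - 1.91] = 0.72*j^2 - 20.96*j + 1.9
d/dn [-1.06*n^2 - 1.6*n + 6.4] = -2.12*n - 1.6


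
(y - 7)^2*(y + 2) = y^3 - 12*y^2 + 21*y + 98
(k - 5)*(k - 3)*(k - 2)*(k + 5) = k^4 - 5*k^3 - 19*k^2 + 125*k - 150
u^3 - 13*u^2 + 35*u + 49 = (u - 7)^2*(u + 1)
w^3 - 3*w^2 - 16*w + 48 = (w - 4)*(w - 3)*(w + 4)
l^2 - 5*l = l*(l - 5)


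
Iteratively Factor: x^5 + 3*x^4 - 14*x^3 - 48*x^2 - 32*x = (x + 4)*(x^4 - x^3 - 10*x^2 - 8*x) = (x - 4)*(x + 4)*(x^3 + 3*x^2 + 2*x) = x*(x - 4)*(x + 4)*(x^2 + 3*x + 2) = x*(x - 4)*(x + 1)*(x + 4)*(x + 2)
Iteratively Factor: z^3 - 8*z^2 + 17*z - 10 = (z - 5)*(z^2 - 3*z + 2) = (z - 5)*(z - 1)*(z - 2)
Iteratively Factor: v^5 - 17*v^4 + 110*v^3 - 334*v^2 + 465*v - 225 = (v - 3)*(v^4 - 14*v^3 + 68*v^2 - 130*v + 75) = (v - 5)*(v - 3)*(v^3 - 9*v^2 + 23*v - 15) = (v - 5)^2*(v - 3)*(v^2 - 4*v + 3) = (v - 5)^2*(v - 3)*(v - 1)*(v - 3)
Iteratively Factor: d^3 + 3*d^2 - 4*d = (d)*(d^2 + 3*d - 4) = d*(d - 1)*(d + 4)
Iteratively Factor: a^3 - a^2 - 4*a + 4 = (a - 2)*(a^2 + a - 2) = (a - 2)*(a - 1)*(a + 2)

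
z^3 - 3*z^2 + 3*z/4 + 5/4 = (z - 5/2)*(z - 1)*(z + 1/2)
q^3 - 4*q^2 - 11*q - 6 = (q - 6)*(q + 1)^2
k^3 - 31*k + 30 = (k - 5)*(k - 1)*(k + 6)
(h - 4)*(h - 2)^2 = h^3 - 8*h^2 + 20*h - 16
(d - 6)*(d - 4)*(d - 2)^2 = d^4 - 14*d^3 + 68*d^2 - 136*d + 96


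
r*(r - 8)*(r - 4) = r^3 - 12*r^2 + 32*r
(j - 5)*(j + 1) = j^2 - 4*j - 5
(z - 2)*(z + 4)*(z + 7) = z^3 + 9*z^2 + 6*z - 56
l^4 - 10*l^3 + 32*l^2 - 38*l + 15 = (l - 5)*(l - 3)*(l - 1)^2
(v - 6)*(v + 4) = v^2 - 2*v - 24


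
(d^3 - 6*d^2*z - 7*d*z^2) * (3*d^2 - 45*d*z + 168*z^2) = 3*d^5 - 63*d^4*z + 417*d^3*z^2 - 693*d^2*z^3 - 1176*d*z^4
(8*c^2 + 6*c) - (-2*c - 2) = 8*c^2 + 8*c + 2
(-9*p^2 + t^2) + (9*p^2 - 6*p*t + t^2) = -6*p*t + 2*t^2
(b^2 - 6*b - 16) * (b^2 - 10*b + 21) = b^4 - 16*b^3 + 65*b^2 + 34*b - 336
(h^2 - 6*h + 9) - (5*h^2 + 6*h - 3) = -4*h^2 - 12*h + 12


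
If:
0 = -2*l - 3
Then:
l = -3/2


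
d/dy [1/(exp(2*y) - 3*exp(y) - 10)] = (3 - 2*exp(y))*exp(y)/(-exp(2*y) + 3*exp(y) + 10)^2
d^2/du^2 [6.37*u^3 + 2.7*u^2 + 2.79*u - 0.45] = 38.22*u + 5.4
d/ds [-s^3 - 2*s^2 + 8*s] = -3*s^2 - 4*s + 8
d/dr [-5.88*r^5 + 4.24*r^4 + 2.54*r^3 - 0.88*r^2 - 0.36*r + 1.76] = -29.4*r^4 + 16.96*r^3 + 7.62*r^2 - 1.76*r - 0.36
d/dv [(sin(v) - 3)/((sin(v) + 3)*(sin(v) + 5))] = (6*sin(v) + cos(v)^2 + 38)*cos(v)/((sin(v) + 3)^2*(sin(v) + 5)^2)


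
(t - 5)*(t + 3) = t^2 - 2*t - 15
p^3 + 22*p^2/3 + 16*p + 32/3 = (p + 4/3)*(p + 2)*(p + 4)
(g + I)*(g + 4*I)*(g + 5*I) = g^3 + 10*I*g^2 - 29*g - 20*I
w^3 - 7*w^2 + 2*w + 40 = (w - 5)*(w - 4)*(w + 2)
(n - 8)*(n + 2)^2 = n^3 - 4*n^2 - 28*n - 32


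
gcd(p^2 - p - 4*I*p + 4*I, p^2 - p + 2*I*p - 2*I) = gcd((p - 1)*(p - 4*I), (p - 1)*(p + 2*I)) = p - 1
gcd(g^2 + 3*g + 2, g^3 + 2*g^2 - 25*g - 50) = g + 2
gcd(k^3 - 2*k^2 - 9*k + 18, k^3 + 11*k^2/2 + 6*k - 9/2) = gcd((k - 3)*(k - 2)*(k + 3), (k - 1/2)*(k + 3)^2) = k + 3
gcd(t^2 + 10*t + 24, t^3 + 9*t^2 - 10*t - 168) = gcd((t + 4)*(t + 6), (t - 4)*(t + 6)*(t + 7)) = t + 6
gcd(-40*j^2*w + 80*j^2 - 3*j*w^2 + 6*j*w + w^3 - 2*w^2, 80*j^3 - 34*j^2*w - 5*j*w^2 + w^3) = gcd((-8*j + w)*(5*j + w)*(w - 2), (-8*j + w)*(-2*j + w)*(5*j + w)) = -40*j^2 - 3*j*w + w^2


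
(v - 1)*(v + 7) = v^2 + 6*v - 7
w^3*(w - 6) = w^4 - 6*w^3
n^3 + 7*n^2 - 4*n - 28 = (n - 2)*(n + 2)*(n + 7)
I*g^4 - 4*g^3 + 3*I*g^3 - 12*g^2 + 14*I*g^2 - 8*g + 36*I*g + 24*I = (g + 2)*(g - 2*I)*(g + 6*I)*(I*g + I)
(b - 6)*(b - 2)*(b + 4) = b^3 - 4*b^2 - 20*b + 48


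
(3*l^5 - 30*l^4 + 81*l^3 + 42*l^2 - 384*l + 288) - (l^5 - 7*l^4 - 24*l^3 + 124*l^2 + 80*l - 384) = 2*l^5 - 23*l^4 + 105*l^3 - 82*l^2 - 464*l + 672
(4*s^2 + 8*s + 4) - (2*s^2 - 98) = 2*s^2 + 8*s + 102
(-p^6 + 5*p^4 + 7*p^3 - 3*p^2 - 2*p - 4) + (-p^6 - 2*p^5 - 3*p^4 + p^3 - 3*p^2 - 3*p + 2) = -2*p^6 - 2*p^5 + 2*p^4 + 8*p^3 - 6*p^2 - 5*p - 2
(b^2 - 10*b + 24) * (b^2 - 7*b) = b^4 - 17*b^3 + 94*b^2 - 168*b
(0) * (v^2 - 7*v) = 0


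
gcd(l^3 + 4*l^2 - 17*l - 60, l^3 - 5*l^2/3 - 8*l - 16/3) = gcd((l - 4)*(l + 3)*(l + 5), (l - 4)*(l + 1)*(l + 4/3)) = l - 4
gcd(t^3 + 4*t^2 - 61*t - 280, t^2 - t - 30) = t + 5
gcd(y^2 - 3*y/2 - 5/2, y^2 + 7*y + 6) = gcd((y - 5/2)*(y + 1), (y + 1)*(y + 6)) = y + 1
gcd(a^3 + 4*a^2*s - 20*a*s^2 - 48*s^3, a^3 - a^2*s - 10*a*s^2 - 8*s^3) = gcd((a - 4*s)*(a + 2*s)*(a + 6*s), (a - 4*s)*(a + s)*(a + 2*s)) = -a^2 + 2*a*s + 8*s^2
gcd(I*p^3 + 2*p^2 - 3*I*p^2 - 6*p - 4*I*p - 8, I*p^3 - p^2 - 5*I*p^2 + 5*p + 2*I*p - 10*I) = 1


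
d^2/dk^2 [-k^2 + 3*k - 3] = -2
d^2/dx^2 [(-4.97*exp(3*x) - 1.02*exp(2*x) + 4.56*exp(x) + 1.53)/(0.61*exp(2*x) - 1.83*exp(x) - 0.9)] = (-1.849337*exp(6*x) + 16.644033*exp(5*x) - 60.560922*exp(4*x) - 88.329708*exp(3*x) - 31.374297*exp(2*x) - 2.331423*exp(x) + 1.17369)*exp(x)/(0.226981*exp(6*x) - 2.042829*exp(5*x) + 5.123817*exp(4*x) - 0.100467*exp(3*x) - 7.55973*exp(2*x) - 4.4469*exp(x) - 0.729)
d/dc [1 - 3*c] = -3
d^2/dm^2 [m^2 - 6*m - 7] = 2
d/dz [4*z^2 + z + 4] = 8*z + 1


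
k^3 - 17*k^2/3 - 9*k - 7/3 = (k - 7)*(k + 1/3)*(k + 1)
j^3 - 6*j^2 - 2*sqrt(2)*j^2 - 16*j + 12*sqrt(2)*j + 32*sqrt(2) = (j - 8)*(j + 2)*(j - 2*sqrt(2))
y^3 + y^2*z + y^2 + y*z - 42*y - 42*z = (y - 6)*(y + 7)*(y + z)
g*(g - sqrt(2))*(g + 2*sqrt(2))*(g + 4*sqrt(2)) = g^4 + 5*sqrt(2)*g^3 + 4*g^2 - 16*sqrt(2)*g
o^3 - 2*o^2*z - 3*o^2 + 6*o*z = o*(o - 3)*(o - 2*z)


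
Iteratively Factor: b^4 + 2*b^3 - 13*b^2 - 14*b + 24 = (b + 4)*(b^3 - 2*b^2 - 5*b + 6) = (b - 1)*(b + 4)*(b^2 - b - 6) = (b - 1)*(b + 2)*(b + 4)*(b - 3)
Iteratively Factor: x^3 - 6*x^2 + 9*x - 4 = (x - 4)*(x^2 - 2*x + 1) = (x - 4)*(x - 1)*(x - 1)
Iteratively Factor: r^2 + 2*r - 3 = (r - 1)*(r + 3)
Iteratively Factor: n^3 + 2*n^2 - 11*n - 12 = (n + 4)*(n^2 - 2*n - 3) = (n - 3)*(n + 4)*(n + 1)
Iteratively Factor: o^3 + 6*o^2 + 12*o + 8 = (o + 2)*(o^2 + 4*o + 4) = (o + 2)^2*(o + 2)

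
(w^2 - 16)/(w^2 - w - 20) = (w - 4)/(w - 5)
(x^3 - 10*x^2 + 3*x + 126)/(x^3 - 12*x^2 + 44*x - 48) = (x^2 - 4*x - 21)/(x^2 - 6*x + 8)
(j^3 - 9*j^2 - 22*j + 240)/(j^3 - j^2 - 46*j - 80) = (j - 6)/(j + 2)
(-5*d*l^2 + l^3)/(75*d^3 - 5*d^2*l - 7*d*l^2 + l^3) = -l^2/(15*d^2 + 2*d*l - l^2)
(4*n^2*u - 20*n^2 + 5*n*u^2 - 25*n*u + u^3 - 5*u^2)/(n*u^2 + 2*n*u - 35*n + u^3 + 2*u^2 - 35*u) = (4*n + u)/(u + 7)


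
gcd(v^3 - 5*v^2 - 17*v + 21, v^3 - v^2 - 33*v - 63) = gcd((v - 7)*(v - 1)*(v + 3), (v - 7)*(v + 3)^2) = v^2 - 4*v - 21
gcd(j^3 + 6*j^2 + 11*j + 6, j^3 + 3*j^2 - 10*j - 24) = j + 2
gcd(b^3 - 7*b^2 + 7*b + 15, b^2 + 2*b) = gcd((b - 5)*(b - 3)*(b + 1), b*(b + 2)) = 1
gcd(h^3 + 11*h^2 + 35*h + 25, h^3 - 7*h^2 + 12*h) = 1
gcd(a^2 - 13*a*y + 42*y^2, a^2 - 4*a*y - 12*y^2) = -a + 6*y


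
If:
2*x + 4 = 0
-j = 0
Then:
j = 0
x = -2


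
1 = 1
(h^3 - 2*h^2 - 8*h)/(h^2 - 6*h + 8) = h*(h + 2)/(h - 2)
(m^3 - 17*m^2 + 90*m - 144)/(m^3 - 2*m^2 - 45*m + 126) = (m - 8)/(m + 7)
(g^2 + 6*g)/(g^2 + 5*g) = (g + 6)/(g + 5)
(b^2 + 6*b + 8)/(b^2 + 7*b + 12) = (b + 2)/(b + 3)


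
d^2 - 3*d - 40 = (d - 8)*(d + 5)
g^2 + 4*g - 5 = (g - 1)*(g + 5)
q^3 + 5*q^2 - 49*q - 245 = (q - 7)*(q + 5)*(q + 7)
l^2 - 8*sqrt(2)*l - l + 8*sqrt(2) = (l - 1)*(l - 8*sqrt(2))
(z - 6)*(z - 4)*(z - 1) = z^3 - 11*z^2 + 34*z - 24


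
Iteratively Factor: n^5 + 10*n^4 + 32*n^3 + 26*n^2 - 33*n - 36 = (n + 3)*(n^4 + 7*n^3 + 11*n^2 - 7*n - 12) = (n - 1)*(n + 3)*(n^3 + 8*n^2 + 19*n + 12) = (n - 1)*(n + 3)*(n + 4)*(n^2 + 4*n + 3) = (n - 1)*(n + 1)*(n + 3)*(n + 4)*(n + 3)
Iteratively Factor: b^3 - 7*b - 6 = (b - 3)*(b^2 + 3*b + 2) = (b - 3)*(b + 2)*(b + 1)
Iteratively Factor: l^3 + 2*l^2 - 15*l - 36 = (l - 4)*(l^2 + 6*l + 9) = (l - 4)*(l + 3)*(l + 3)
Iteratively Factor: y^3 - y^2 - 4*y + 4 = (y + 2)*(y^2 - 3*y + 2) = (y - 1)*(y + 2)*(y - 2)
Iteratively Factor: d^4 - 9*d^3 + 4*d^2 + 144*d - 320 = (d - 5)*(d^3 - 4*d^2 - 16*d + 64) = (d - 5)*(d - 4)*(d^2 - 16) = (d - 5)*(d - 4)*(d + 4)*(d - 4)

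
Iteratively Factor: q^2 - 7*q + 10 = (q - 2)*(q - 5)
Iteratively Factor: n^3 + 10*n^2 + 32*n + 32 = (n + 2)*(n^2 + 8*n + 16) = (n + 2)*(n + 4)*(n + 4)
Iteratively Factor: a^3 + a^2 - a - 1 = (a - 1)*(a^2 + 2*a + 1) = (a - 1)*(a + 1)*(a + 1)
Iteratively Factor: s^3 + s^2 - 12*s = (s)*(s^2 + s - 12) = s*(s + 4)*(s - 3)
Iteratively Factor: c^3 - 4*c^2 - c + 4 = (c + 1)*(c^2 - 5*c + 4) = (c - 4)*(c + 1)*(c - 1)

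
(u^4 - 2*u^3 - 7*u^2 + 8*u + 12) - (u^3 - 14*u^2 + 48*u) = u^4 - 3*u^3 + 7*u^2 - 40*u + 12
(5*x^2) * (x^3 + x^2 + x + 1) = 5*x^5 + 5*x^4 + 5*x^3 + 5*x^2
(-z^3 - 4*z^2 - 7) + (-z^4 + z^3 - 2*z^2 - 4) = -z^4 - 6*z^2 - 11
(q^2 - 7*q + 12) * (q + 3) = q^3 - 4*q^2 - 9*q + 36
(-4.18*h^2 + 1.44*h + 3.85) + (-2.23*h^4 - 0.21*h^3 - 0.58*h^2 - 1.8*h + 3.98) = -2.23*h^4 - 0.21*h^3 - 4.76*h^2 - 0.36*h + 7.83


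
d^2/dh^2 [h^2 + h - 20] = 2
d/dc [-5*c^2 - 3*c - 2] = -10*c - 3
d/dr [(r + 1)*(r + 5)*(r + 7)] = 3*r^2 + 26*r + 47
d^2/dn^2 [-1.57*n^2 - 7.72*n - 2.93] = -3.14000000000000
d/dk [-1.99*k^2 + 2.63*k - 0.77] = 2.63 - 3.98*k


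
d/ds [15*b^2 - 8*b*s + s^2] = -8*b + 2*s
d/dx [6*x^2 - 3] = 12*x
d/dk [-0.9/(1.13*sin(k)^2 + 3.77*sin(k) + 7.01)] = (2.034*sin(k) + 3.393)*cos(k)/(1.13*sin(k)^2 + 3.77*sin(k) + 7.01)^2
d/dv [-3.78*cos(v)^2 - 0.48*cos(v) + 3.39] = (7.56*cos(v) + 0.48)*sin(v)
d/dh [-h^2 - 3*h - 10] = -2*h - 3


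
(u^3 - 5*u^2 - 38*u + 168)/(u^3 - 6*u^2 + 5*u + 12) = (u^2 - u - 42)/(u^2 - 2*u - 3)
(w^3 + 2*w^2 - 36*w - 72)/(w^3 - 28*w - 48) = (w + 6)/(w + 4)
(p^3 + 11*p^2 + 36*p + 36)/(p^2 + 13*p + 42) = (p^2 + 5*p + 6)/(p + 7)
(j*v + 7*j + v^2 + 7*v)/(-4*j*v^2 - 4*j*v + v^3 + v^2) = (j*v + 7*j + v^2 + 7*v)/(v*(-4*j*v - 4*j + v^2 + v))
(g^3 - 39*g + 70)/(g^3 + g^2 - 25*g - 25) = (g^2 + 5*g - 14)/(g^2 + 6*g + 5)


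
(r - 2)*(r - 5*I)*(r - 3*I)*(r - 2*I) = r^4 - 2*r^3 - 10*I*r^3 - 31*r^2 + 20*I*r^2 + 62*r + 30*I*r - 60*I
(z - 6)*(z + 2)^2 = z^3 - 2*z^2 - 20*z - 24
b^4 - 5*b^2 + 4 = (b - 2)*(b - 1)*(b + 1)*(b + 2)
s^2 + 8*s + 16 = (s + 4)^2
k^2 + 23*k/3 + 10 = (k + 5/3)*(k + 6)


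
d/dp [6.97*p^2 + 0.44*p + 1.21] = 13.94*p + 0.44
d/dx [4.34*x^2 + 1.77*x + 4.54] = 8.68*x + 1.77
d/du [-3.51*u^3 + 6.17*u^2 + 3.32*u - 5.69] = -10.53*u^2 + 12.34*u + 3.32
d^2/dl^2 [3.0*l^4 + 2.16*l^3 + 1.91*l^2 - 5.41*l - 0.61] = 36.0*l^2 + 12.96*l + 3.82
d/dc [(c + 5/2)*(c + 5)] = 2*c + 15/2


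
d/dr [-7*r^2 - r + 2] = -14*r - 1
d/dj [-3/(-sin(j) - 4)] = -3*cos(j)/(sin(j) + 4)^2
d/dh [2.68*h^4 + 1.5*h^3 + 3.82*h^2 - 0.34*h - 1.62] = 10.72*h^3 + 4.5*h^2 + 7.64*h - 0.34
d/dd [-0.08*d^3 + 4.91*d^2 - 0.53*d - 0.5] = -0.24*d^2 + 9.82*d - 0.53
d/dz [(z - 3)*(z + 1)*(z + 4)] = 3*z^2 + 4*z - 11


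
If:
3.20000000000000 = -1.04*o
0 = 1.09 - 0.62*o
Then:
No Solution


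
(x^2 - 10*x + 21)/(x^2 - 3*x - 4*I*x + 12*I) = (x - 7)/(x - 4*I)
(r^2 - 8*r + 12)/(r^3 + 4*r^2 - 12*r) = (r - 6)/(r*(r + 6))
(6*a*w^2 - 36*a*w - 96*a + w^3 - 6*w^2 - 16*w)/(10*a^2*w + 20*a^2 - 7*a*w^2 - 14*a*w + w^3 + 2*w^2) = (6*a*w - 48*a + w^2 - 8*w)/(10*a^2 - 7*a*w + w^2)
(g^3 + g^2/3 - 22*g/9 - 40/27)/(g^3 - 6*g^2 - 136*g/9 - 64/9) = (g - 5/3)/(g - 8)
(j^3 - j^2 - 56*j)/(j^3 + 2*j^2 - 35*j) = (j - 8)/(j - 5)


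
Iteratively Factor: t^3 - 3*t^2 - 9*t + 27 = (t - 3)*(t^2 - 9) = (t - 3)^2*(t + 3)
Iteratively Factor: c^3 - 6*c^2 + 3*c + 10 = (c - 5)*(c^2 - c - 2) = (c - 5)*(c + 1)*(c - 2)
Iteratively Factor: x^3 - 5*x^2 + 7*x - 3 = (x - 1)*(x^2 - 4*x + 3) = (x - 1)^2*(x - 3)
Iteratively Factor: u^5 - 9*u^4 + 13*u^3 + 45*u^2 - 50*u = (u + 2)*(u^4 - 11*u^3 + 35*u^2 - 25*u) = u*(u + 2)*(u^3 - 11*u^2 + 35*u - 25) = u*(u - 5)*(u + 2)*(u^2 - 6*u + 5) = u*(u - 5)^2*(u + 2)*(u - 1)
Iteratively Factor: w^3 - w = (w - 1)*(w^2 + w) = w*(w - 1)*(w + 1)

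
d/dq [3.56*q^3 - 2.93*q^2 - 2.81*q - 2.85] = 10.68*q^2 - 5.86*q - 2.81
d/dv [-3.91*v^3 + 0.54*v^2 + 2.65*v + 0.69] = -11.73*v^2 + 1.08*v + 2.65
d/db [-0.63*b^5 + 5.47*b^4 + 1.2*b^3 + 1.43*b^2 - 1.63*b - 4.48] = -3.15*b^4 + 21.88*b^3 + 3.6*b^2 + 2.86*b - 1.63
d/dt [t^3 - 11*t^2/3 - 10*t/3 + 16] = 3*t^2 - 22*t/3 - 10/3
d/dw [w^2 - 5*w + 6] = 2*w - 5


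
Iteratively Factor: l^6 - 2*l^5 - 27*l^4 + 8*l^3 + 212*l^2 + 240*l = (l + 3)*(l^5 - 5*l^4 - 12*l^3 + 44*l^2 + 80*l) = (l + 2)*(l + 3)*(l^4 - 7*l^3 + 2*l^2 + 40*l) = (l - 4)*(l + 2)*(l + 3)*(l^3 - 3*l^2 - 10*l) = (l - 4)*(l + 2)^2*(l + 3)*(l^2 - 5*l) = (l - 5)*(l - 4)*(l + 2)^2*(l + 3)*(l)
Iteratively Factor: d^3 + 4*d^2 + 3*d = (d + 1)*(d^2 + 3*d) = d*(d + 1)*(d + 3)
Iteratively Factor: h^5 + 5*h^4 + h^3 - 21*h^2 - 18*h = (h + 1)*(h^4 + 4*h^3 - 3*h^2 - 18*h) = h*(h + 1)*(h^3 + 4*h^2 - 3*h - 18) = h*(h - 2)*(h + 1)*(h^2 + 6*h + 9) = h*(h - 2)*(h + 1)*(h + 3)*(h + 3)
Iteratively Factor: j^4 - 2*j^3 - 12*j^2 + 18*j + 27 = (j - 3)*(j^3 + j^2 - 9*j - 9) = (j - 3)^2*(j^2 + 4*j + 3) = (j - 3)^2*(j + 1)*(j + 3)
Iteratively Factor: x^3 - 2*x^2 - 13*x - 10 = (x - 5)*(x^2 + 3*x + 2) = (x - 5)*(x + 1)*(x + 2)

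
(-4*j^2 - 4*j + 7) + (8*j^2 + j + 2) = 4*j^2 - 3*j + 9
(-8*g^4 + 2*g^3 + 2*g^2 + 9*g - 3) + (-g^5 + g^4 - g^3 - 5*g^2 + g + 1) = -g^5 - 7*g^4 + g^3 - 3*g^2 + 10*g - 2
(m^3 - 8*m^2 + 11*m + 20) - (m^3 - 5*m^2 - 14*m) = -3*m^2 + 25*m + 20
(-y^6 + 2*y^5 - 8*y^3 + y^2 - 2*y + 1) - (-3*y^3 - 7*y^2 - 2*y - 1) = -y^6 + 2*y^5 - 5*y^3 + 8*y^2 + 2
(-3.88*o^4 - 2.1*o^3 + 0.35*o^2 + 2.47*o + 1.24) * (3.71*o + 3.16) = -14.3948*o^5 - 20.0518*o^4 - 5.3375*o^3 + 10.2697*o^2 + 12.4056*o + 3.9184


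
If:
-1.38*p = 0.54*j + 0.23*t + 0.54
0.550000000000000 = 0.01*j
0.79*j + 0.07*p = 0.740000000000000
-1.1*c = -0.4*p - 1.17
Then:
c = -220.81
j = 55.00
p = -610.14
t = 3529.38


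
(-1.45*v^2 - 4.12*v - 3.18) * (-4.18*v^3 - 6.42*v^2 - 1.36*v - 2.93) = 6.061*v^5 + 26.5306*v^4 + 41.7148*v^3 + 30.2673*v^2 + 16.3964*v + 9.3174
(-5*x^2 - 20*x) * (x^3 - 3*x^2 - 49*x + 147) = -5*x^5 - 5*x^4 + 305*x^3 + 245*x^2 - 2940*x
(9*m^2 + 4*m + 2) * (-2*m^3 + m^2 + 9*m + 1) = -18*m^5 + m^4 + 81*m^3 + 47*m^2 + 22*m + 2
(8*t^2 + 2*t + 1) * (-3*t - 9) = -24*t^3 - 78*t^2 - 21*t - 9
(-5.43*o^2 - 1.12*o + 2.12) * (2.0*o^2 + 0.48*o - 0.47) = -10.86*o^4 - 4.8464*o^3 + 6.2545*o^2 + 1.544*o - 0.9964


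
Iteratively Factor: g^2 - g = (g)*(g - 1)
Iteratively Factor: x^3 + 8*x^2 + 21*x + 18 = (x + 2)*(x^2 + 6*x + 9) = (x + 2)*(x + 3)*(x + 3)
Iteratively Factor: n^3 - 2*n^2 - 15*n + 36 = (n - 3)*(n^2 + n - 12) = (n - 3)*(n + 4)*(n - 3)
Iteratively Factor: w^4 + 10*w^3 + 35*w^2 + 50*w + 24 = (w + 3)*(w^3 + 7*w^2 + 14*w + 8) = (w + 2)*(w + 3)*(w^2 + 5*w + 4) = (w + 1)*(w + 2)*(w + 3)*(w + 4)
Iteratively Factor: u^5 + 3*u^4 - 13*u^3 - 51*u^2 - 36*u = (u + 3)*(u^4 - 13*u^2 - 12*u) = u*(u + 3)*(u^3 - 13*u - 12) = u*(u - 4)*(u + 3)*(u^2 + 4*u + 3) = u*(u - 4)*(u + 3)^2*(u + 1)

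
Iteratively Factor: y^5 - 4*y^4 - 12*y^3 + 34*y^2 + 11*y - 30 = (y - 2)*(y^4 - 2*y^3 - 16*y^2 + 2*y + 15) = (y - 2)*(y + 3)*(y^3 - 5*y^2 - y + 5) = (y - 2)*(y + 1)*(y + 3)*(y^2 - 6*y + 5) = (y - 5)*(y - 2)*(y + 1)*(y + 3)*(y - 1)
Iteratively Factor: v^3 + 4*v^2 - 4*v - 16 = (v + 2)*(v^2 + 2*v - 8) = (v - 2)*(v + 2)*(v + 4)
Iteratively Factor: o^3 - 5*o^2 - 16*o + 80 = (o - 5)*(o^2 - 16) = (o - 5)*(o + 4)*(o - 4)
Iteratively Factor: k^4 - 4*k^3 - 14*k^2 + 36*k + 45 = (k + 3)*(k^3 - 7*k^2 + 7*k + 15) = (k + 1)*(k + 3)*(k^2 - 8*k + 15) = (k - 5)*(k + 1)*(k + 3)*(k - 3)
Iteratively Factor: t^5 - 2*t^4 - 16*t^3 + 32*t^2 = (t + 4)*(t^4 - 6*t^3 + 8*t^2) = t*(t + 4)*(t^3 - 6*t^2 + 8*t) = t*(t - 2)*(t + 4)*(t^2 - 4*t) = t^2*(t - 2)*(t + 4)*(t - 4)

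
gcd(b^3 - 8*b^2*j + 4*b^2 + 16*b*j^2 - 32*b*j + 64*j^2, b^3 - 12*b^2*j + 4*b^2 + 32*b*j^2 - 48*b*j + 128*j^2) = b^2 - 4*b*j + 4*b - 16*j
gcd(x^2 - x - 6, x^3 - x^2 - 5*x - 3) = x - 3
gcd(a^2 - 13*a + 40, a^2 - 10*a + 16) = a - 8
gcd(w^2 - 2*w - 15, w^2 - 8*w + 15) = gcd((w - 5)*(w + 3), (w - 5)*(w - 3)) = w - 5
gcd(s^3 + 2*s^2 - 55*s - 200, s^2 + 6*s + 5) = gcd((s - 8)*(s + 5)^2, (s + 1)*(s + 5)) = s + 5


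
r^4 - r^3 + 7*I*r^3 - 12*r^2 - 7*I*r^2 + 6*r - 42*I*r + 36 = (r - 3)*(r + 2)*(r + I)*(r + 6*I)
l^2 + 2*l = l*(l + 2)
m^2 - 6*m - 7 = (m - 7)*(m + 1)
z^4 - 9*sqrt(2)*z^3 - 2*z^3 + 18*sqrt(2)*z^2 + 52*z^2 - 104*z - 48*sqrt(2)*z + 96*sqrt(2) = (z - 2)*(z - 4*sqrt(2))*(z - 3*sqrt(2))*(z - 2*sqrt(2))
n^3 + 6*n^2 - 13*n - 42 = (n - 3)*(n + 2)*(n + 7)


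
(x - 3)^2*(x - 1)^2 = x^4 - 8*x^3 + 22*x^2 - 24*x + 9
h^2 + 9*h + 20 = (h + 4)*(h + 5)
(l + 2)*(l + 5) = l^2 + 7*l + 10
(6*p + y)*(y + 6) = 6*p*y + 36*p + y^2 + 6*y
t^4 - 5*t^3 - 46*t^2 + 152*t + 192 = (t - 8)*(t - 4)*(t + 1)*(t + 6)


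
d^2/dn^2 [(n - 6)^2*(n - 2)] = 6*n - 28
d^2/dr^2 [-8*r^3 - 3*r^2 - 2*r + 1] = -48*r - 6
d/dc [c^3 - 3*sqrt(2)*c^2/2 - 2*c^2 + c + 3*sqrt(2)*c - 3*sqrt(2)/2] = 3*c^2 - 3*sqrt(2)*c - 4*c + 1 + 3*sqrt(2)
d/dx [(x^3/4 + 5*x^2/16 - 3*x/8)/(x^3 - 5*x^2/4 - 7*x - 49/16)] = 2*(-80*x^4 - 352*x^3 - 634*x^2 - 245*x + 147)/(256*x^6 - 640*x^5 - 3184*x^4 + 2912*x^3 + 14504*x^2 + 10976*x + 2401)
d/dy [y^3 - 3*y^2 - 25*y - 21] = 3*y^2 - 6*y - 25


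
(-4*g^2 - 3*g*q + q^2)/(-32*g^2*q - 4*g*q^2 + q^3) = (4*g^2 + 3*g*q - q^2)/(q*(32*g^2 + 4*g*q - q^2))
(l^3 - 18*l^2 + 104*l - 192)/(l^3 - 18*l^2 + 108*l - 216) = (l^2 - 12*l + 32)/(l^2 - 12*l + 36)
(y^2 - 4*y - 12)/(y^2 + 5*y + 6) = (y - 6)/(y + 3)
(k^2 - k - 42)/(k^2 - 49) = (k + 6)/(k + 7)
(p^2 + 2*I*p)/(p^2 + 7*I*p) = (p + 2*I)/(p + 7*I)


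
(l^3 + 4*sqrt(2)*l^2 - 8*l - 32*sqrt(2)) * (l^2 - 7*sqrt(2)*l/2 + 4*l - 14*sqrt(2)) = l^5 + sqrt(2)*l^4/2 + 4*l^4 - 36*l^3 + 2*sqrt(2)*l^3 - 144*l^2 - 4*sqrt(2)*l^2 - 16*sqrt(2)*l + 224*l + 896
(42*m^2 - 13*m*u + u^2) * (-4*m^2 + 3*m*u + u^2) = -168*m^4 + 178*m^3*u - m^2*u^2 - 10*m*u^3 + u^4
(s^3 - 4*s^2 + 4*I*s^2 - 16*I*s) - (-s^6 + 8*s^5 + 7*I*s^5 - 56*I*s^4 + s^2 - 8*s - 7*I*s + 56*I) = s^6 - 8*s^5 - 7*I*s^5 + 56*I*s^4 + s^3 - 5*s^2 + 4*I*s^2 + 8*s - 9*I*s - 56*I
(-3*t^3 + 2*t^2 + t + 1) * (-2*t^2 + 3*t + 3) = 6*t^5 - 13*t^4 - 5*t^3 + 7*t^2 + 6*t + 3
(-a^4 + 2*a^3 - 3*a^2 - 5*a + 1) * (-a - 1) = a^5 - a^4 + a^3 + 8*a^2 + 4*a - 1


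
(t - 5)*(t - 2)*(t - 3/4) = t^3 - 31*t^2/4 + 61*t/4 - 15/2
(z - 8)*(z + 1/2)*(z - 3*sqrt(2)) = z^3 - 15*z^2/2 - 3*sqrt(2)*z^2 - 4*z + 45*sqrt(2)*z/2 + 12*sqrt(2)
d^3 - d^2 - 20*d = d*(d - 5)*(d + 4)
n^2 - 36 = (n - 6)*(n + 6)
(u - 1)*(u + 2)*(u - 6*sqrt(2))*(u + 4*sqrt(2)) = u^4 - 2*sqrt(2)*u^3 + u^3 - 50*u^2 - 2*sqrt(2)*u^2 - 48*u + 4*sqrt(2)*u + 96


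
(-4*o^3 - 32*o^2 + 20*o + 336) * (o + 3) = -4*o^4 - 44*o^3 - 76*o^2 + 396*o + 1008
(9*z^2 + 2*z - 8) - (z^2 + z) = 8*z^2 + z - 8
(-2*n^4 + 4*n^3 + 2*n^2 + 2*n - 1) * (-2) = 4*n^4 - 8*n^3 - 4*n^2 - 4*n + 2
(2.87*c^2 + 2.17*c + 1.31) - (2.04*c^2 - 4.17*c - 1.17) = 0.83*c^2 + 6.34*c + 2.48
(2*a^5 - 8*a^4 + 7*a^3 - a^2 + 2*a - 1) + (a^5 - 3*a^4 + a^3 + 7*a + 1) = 3*a^5 - 11*a^4 + 8*a^3 - a^2 + 9*a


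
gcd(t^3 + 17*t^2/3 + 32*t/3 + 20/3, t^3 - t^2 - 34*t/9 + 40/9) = t + 2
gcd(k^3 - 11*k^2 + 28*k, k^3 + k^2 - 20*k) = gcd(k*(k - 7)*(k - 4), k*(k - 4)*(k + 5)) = k^2 - 4*k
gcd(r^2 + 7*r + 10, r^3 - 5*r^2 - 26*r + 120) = r + 5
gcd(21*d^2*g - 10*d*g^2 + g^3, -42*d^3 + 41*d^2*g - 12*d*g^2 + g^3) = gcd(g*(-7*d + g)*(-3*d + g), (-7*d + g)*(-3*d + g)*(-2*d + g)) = 21*d^2 - 10*d*g + g^2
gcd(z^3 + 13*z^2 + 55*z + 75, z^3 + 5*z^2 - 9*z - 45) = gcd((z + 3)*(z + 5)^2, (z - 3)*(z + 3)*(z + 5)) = z^2 + 8*z + 15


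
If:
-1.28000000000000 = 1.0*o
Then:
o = -1.28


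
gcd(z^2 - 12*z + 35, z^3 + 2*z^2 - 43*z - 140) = z - 7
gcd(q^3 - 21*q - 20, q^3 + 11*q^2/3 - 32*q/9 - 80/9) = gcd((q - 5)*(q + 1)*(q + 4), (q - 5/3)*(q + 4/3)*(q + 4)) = q + 4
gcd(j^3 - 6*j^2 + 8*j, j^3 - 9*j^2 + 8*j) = j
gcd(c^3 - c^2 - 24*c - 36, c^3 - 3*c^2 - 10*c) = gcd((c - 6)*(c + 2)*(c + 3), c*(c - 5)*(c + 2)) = c + 2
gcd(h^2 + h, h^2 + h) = h^2 + h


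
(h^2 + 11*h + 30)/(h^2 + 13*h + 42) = (h + 5)/(h + 7)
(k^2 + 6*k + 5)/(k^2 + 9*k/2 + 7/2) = 2*(k + 5)/(2*k + 7)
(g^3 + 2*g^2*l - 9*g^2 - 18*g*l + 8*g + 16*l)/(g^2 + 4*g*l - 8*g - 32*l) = (g^2 + 2*g*l - g - 2*l)/(g + 4*l)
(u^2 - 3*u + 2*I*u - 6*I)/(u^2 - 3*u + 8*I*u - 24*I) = (u + 2*I)/(u + 8*I)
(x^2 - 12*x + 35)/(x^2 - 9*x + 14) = (x - 5)/(x - 2)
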